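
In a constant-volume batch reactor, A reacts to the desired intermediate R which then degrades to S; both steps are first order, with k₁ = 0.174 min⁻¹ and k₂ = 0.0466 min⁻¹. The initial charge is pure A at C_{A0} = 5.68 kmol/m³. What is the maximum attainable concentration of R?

For a first-order series the maximum intermediate yield is C_{R,max}/C_{A0} = (k₁/k₂)^[k₂/(k₂−k₁)].
= (0.174/0.0466)^(0.0466/(0.0466−0.174)) = (3.734)^(-0.3658) = 0.6176.
C_{R,max} = 0.6176×5.68 = 3.51 kmol/m³.

3.51 kmol/m³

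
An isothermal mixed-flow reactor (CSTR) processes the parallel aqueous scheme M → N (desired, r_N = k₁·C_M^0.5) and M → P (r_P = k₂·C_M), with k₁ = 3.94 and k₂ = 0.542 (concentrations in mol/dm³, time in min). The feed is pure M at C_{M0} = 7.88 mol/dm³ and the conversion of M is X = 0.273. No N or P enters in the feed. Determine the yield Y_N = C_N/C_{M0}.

0.205

Exit C_M = C_{M0}(1−X) = 7.88×0.727 = 5.729 mol/dm³.
Rates in a CSTR are evaluated at the outlet concentration: r_N = 3.94×5.729^0.5 = 9.430, r_P = 0.542×5.729 = 3.105.
Fraction of consumed M going to N: r_N/(r_N+r_P) = 0.7523.
C_N = 0.7523·C_{M0}·X = 0.7523×7.88×0.273 = 1.62 mol/dm³; Y_N = C_N/C_{M0} = 0.205.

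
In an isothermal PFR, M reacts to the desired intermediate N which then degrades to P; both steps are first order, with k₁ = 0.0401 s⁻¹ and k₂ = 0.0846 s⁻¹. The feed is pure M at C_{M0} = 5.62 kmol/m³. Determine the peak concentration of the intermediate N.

1.36 kmol/m³

Evaluating C_N at τ_opt = ln(k₂/k₁)/(k₂−k₁) gives C_{N,max}/C_{M0} = (k₁/k₂)^[k₂/(k₂−k₁)].
= (0.0401/0.0846)^(0.0846/(0.0846−0.0401)) = (0.4740)^(1.901) = 0.2419.
C_{N,max} = 0.2419×5.62 = 1.36 kmol/m³.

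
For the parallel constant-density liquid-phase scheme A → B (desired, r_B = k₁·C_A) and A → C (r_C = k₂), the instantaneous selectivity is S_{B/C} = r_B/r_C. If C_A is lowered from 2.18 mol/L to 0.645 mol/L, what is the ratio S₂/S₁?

0.296

S_{B/C} = (k₁/k₂)·C_A, so S₂/S₁ = (C_{A,2}/C_{A,1}).
= 0.645/2.18 = 0.296.
Selectivity toward B falls as C_A falls — high-concentration operation is favoured.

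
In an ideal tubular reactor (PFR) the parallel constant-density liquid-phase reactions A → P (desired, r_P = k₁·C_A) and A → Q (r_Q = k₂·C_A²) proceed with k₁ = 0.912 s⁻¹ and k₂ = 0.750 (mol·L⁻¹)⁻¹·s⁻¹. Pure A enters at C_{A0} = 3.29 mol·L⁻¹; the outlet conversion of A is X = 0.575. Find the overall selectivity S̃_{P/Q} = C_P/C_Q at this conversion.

C_A = C_{A0}(1−X) = 1.398 mol·L⁻¹.
Along a PFR/batch, dC_P/dC_A = −r_P/(r_P+r_Q) = −k₁/(k₁+k₂·C_A).
Integrating from C_{A0} to C_A: C_P = (0.912/0.750)·ln[(0.912+0.750·3.29)/(0.912+0.750·1.40)] = 1.216·ln(3.380/1.961) = 0.6620 mol·L⁻¹.
C_Q = (C_{A0}−C_A)−C_P = 1.230 mol·L⁻¹; S̃_{P/Q} = 0.6620/1.230 = 0.538.

0.538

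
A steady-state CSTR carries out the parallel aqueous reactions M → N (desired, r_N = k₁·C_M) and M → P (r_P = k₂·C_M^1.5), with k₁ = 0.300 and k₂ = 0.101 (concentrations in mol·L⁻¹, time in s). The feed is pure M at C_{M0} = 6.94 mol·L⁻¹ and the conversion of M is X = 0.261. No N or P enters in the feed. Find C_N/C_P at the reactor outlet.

Exit C_M = C_{M0}(1−X) = 6.94×0.739 = 5.129 mol·L⁻¹.
Rates in a CSTR are evaluated at the outlet concentration: r_N = 0.300×5.129 = 1.539, r_P = 0.101×5.129^1.5 = 1.173.
Overall selectivity = C_N/C_P = r_Nτ/(r_Pτ) = r_N/r_P = 1.31.

1.31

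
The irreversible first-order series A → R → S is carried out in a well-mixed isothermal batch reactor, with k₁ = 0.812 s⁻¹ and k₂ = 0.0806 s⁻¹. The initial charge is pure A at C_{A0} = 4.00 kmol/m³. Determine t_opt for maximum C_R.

3.16 s

For first-order series the maximum of C_R occurs at t_opt = ln(k₂/k₁)/(k₂−k₁).
= ln(0.0806/0.812)/(0.0806−0.812) = ln(0.09926)/-0.7314 = -2.310/-0.7314 = 3.16 s.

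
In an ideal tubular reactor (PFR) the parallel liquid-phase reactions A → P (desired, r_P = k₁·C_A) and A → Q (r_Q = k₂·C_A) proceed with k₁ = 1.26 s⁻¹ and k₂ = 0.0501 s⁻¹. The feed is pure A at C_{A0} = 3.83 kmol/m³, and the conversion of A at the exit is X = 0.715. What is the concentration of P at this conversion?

2.63 kmol/m³

C_A = C_{A0}(1−X) = 1.092 kmol/m³.
Both paths are first order in A, so the instantaneous fraction to P is constant: dC_P/d(−C_A) = k₁/(k₁+k₂) = 0.9618.
C_P = 0.9618·(C_{A0}−C_A) = 0.9618×2.738 = 2.63 kmol/m³.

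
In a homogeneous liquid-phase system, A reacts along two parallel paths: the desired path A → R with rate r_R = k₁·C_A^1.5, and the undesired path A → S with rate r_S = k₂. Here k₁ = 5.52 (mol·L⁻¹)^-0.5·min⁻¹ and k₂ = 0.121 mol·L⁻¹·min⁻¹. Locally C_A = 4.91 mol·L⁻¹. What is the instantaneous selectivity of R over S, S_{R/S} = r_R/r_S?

S_{R/S} = r_R/r_S = (k₁·C_A^1.5)/(k₂) = (k₁/k₂)·C_A^1.5.
= (5.52×4.910^1.5) / (0.121) = 60.06/0.1210 = 496.

496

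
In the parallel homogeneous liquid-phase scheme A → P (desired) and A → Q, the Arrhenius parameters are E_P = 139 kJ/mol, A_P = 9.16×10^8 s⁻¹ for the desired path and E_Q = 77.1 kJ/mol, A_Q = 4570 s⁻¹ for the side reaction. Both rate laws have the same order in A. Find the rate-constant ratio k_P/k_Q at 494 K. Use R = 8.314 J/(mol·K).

0.0571

With equal orders, S_{P/Q} = k_P/k_Q = (A_P/A_Q)·exp[(E_Q−E_P)/(RT)].
(E_Q−E_P)/(RT) = (77.1−139)×10³/(8.314×494) = -61900/4107 = -15.07.
k_P/k_Q = (9.16×10^8/4570)·exp(-15.07) = 2.004×10^5 × 2.848×10^-7 = 0.0571.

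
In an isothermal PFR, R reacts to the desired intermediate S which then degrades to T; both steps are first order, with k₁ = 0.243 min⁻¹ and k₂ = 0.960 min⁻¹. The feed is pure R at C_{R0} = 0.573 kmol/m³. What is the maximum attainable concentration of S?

0.0910 kmol/m³

Evaluating C_S at τ_opt = ln(k₂/k₁)/(k₂−k₁) gives C_{S,max}/C_{R0} = (k₁/k₂)^[k₂/(k₂−k₁)].
= (0.243/0.960)^(0.960/(0.960−0.243)) = (0.2531)^(1.339) = 0.1589.
C_{S,max} = 0.1589×0.573 = 0.0910 kmol/m³.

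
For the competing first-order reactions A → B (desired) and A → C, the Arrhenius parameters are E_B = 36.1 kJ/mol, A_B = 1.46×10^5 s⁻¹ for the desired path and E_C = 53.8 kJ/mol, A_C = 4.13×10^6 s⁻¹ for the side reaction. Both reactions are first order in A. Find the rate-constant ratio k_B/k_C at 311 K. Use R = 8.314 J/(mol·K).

33.2

With equal orders, S_{B/C} = k_B/k_C = (A_B/A_C)·exp[(E_C−E_B)/(RT)].
(E_C−E_B)/(RT) = (53.8−36.1)×10³/(8.314×311) = 17700/2586 = 6.845.
k_B/k_C = (1.46×10^5/4.13×10^6)·exp(6.845) = 0.03535 × 939.6 = 33.2.
Since E_B < E_C, lowering the temperature improves selectivity toward B.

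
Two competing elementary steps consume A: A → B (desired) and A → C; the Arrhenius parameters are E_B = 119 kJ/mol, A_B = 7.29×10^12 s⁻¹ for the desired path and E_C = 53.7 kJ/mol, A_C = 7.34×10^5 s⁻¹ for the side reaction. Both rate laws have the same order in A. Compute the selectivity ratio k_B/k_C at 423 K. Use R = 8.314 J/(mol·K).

With equal orders, S_{B/C} = k_B/k_C = (A_B/A_C)·exp[(E_C−E_B)/(RT)].
(E_C−E_B)/(RT) = (53.7−119)×10³/(8.314×423) = -65300/3517 = -18.57.
k_B/k_C = (7.29×10^12/7.34×10^5)·exp(-18.57) = 9.932×10^6 × 8.631×10^-9 = 0.0857.
Since E_B > E_C, raising the temperature improves selectivity toward B.

0.0857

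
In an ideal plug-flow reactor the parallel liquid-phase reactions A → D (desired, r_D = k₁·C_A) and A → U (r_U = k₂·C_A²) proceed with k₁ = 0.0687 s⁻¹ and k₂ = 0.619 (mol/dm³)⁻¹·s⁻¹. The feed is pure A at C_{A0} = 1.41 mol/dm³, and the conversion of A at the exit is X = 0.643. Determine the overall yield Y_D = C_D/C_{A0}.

0.0714

C_A = C_{A0}(1−X) = 0.5034 mol/dm³.
Along a PFR/batch, dC_D/dC_A = −r_D/(r_D+r_U) = −k₁/(k₁+k₂·C_A).
Integrating from C_{A0} to C_A: C_D = (0.0687/0.619)·ln[(0.0687+0.619·1.41)/(0.0687+0.619·0.503)] = 0.1110·ln(0.9415/0.3803) = 0.1006 mol/dm³.
Y_D = C_D/C_{A0} = 0.1006/1.41 = 0.0714.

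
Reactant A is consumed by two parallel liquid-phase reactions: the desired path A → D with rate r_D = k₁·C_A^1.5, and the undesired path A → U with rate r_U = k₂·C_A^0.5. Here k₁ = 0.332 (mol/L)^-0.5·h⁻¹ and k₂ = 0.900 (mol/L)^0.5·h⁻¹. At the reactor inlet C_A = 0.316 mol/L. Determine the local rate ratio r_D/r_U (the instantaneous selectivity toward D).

S_{D/U} = r_D/r_U = (k₁·C_A^1.5)/(k₂·C_A^0.5) = (k₁/k₂)·C_A.
= (0.332×0.3160^1.5) / (0.900×0.3160^0.5) = 0.05898/0.5059 = 0.117.
Since the desired path is higher order in A, keeping C_A high (PFR or concentrated feed) favours D.

0.117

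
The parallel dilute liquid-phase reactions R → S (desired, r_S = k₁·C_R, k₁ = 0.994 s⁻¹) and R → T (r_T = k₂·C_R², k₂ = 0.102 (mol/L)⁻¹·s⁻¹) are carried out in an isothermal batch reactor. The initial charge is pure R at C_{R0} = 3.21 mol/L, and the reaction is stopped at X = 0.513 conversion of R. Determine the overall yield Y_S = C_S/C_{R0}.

0.413

C_R = C_{R0}(1−X) = 1.563 mol/L.
Along a PFR/batch, dC_S/dC_R = −r_S/(r_S+r_T) = −k₁/(k₁+k₂·C_R).
Integrating from C_{R0} to C_R: C_S = (0.994/0.102)·ln[(0.994+0.102·3.21)/(0.994+0.102·1.56)] = 9.745·ln(1.321/1.153) = 1.325 mol/L.
Y_S = C_S/C_{R0} = 1.325/3.21 = 0.413.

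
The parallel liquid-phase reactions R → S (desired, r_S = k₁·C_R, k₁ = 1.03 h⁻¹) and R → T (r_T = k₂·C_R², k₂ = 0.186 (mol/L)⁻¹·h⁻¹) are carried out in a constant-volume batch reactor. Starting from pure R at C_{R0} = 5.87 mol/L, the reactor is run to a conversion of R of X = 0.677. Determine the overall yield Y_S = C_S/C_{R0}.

0.404

C_R = C_{R0}(1−X) = 1.896 mol/L.
Along a PFR/batch, dC_S/dC_R = −r_S/(r_S+r_T) = −k₁/(k₁+k₂·C_R).
Integrating from C_{R0} to C_R: C_S = (1.03/0.186)·ln[(1.03+0.186·5.87)/(1.03+0.186·1.90)] = 5.538·ln(2.122/1.383) = 2.372 mol/L.
Y_S = C_S/C_{R0} = 2.372/5.87 = 0.404.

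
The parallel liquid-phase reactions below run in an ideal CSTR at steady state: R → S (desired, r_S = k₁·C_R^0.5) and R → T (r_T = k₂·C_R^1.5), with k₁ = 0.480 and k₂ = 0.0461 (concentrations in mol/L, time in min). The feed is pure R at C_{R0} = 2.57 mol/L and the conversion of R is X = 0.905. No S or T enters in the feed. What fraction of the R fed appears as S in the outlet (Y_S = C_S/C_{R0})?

0.884

Exit C_R = C_{R0}(1−X) = 2.57×0.0950 = 0.2441 mol/L.
Rates in a CSTR are evaluated at the outlet concentration: r_S = 0.480×0.2441^0.5 = 0.2372, r_T = 0.0461×0.2441^1.5 = 0.005561.
Fraction of consumed R going to S: r_S/(r_S+r_T) = 0.9771.
C_S = 0.9771·C_{R0}·X = 0.9771×2.57×0.905 = 2.27 mol/L; Y_S = C_S/C_{R0} = 0.884.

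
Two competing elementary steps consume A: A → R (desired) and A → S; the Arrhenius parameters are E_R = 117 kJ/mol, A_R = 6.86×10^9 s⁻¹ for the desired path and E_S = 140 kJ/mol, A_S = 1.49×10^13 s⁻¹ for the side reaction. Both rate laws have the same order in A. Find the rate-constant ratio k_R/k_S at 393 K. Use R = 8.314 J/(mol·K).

0.525

With equal orders, S_{R/S} = k_R/k_S = (A_R/A_S)·exp[(E_S−E_R)/(RT)].
(E_S−E_R)/(RT) = (140−117)×10³/(8.314×393) = 23000/3267 = 7.039.
k_R/k_S = (6.86×10^9/1.49×10^13)·exp(7.039) = 4.604×10^-4 × 1141 = 0.525.
Since E_R < E_S, lowering the temperature improves selectivity toward R.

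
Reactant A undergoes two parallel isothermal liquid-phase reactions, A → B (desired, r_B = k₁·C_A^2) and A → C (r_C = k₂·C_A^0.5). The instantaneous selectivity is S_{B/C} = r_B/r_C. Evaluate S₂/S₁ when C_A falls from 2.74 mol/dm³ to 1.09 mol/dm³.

S_{B/C} = (k₁/k₂)·C_A^1.5, so S₂/S₁ = (C_{A,2}/C_{A,1})^1.5.
= (1.09/2.74)^1.5 = (0.3978)^1.5 = 0.251.

0.251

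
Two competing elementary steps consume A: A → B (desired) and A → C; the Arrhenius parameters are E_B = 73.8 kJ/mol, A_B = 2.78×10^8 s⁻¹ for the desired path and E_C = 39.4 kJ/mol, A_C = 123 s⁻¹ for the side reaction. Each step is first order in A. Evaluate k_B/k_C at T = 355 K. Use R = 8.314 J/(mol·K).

19.6

Since both paths have the same order in A, the concentration cancels and S_{B/C} = k_B/k_C = (A_B/A_C)·exp[(E_C−E_B)/(RT)].
(E_C−E_B)/(RT) = (39.4−73.8)×10³/(8.314×355) = -34400/2951 = -11.66.
k_B/k_C = (2.78×10^8/123)·exp(-11.66) = 2.260×10^6 × 8.674×10^-6 = 19.6.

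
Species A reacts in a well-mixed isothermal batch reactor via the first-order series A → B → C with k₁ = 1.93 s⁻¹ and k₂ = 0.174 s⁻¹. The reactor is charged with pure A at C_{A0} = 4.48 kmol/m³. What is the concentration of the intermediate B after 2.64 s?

3.08 kmol/m³

For first-order series with pure A initially, C_B(t) = k₁C_{A0}/(k₂−k₁)·(e^(−k₁t) − e^(−k₂t)).
e^(−k₁t) = e^(−1.93×2.64) = e^(−5.095) = 0.006126; e^(−k₂t) = e^(−0.4594) = 0.6317.
C_B = 1.93×4.48/(0.174−1.93) × (0.006126−0.6317) = (-4.924)×(-0.6256) = 3.080 kmol/m³.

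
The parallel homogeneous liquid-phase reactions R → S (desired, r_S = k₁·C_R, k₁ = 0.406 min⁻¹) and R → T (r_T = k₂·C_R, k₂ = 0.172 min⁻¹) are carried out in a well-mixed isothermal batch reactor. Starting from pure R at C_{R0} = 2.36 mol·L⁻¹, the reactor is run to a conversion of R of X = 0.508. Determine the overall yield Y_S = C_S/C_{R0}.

C_R = C_{R0}(1−X) = 1.161 mol·L⁻¹.
Both paths are first order in R, so the instantaneous fraction to S is constant: dC_S/d(−C_R) = k₁/(k₁+k₂) = 0.7024.
C_S = 0.7024·(C_{R0}−C_R) = 0.7024×1.199 = 0.842 mol·L⁻¹.
Y_S = C_S/C_{R0} = 0.8421/2.36 = 0.357.

0.357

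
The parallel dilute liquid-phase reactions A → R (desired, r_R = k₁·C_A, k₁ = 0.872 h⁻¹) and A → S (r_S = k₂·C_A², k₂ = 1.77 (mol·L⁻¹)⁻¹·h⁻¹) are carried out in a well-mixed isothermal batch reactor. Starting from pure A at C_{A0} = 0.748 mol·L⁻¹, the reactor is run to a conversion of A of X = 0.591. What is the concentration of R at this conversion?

C_A = C_{A0}(1−X) = 0.3059 mol·L⁻¹.
Along a PFR/batch, dC_R/dC_A = −r_R/(r_R+r_S) = −k₁/(k₁+k₂·C_A).
Integrating from C_{A0} to C_A: C_R = (0.872/1.77)·ln[(0.872+1.77·0.748)/(0.872+1.77·0.306)] = 0.4927·ln(2.196/1.413) = 0.2170 mol·L⁻¹.

0.217 mol·L⁻¹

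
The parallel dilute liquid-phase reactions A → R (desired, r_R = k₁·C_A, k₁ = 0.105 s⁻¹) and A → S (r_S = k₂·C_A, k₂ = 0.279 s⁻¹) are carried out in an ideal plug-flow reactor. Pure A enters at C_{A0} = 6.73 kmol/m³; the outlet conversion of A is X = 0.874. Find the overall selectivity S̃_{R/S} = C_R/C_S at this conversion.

0.376

C_A = C_{A0}(1−X) = 0.8480 kmol/m³.
Both paths are first order in A, so the instantaneous fraction to R is constant: dC_R/d(−C_A) = k₁/(k₁+k₂) = 0.2734.
C_R = 0.2734·(C_{A0}−C_A) = 0.2734×5.882 = 1.61 kmol/m³.
C_S = (C_{A0}−C_A)−C_R = 4.274 kmol/m³; S̃_{R/S} = 1.608/4.274 = 0.376.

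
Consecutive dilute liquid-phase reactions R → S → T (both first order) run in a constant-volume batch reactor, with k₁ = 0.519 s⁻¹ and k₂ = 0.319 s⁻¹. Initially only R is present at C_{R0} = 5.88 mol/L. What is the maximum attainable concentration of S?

At the optimum, C_{S,max}/C_{R0} = (k₁/k₂)^[k₂/(k₂−k₁)].
= (0.519/0.319)^(0.319/(0.319−0.519)) = (1.627)^(-1.595) = 0.4601.
C_{S,max} = 0.4601×5.88 = 2.71 mol/L.

2.71 mol/L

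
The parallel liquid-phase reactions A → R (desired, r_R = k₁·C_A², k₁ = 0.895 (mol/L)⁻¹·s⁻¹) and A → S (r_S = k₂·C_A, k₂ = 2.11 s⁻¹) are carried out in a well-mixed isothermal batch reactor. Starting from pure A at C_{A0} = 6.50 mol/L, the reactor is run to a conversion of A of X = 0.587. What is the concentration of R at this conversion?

C_A = C_{A0}(1−X) = 2.685 mol/L.
Along a PFR/batch, dC_S/dC_A = −r_S/(r_R+r_S) = −k₂/(k₂+k₁·C_A).
Integrating from C_{A0} to C_A: C_S = (2.11/0.895)·ln[(2.11+0.895·6.50)/(2.11+0.895·2.68)] = 2.358·ln(7.928/4.513) = 1.328 mol/L.
Then C_R = (C_{A0}−C_A) − C_S = 3.815 − 1.328 = 2.487 mol/L.

2.49 mol/L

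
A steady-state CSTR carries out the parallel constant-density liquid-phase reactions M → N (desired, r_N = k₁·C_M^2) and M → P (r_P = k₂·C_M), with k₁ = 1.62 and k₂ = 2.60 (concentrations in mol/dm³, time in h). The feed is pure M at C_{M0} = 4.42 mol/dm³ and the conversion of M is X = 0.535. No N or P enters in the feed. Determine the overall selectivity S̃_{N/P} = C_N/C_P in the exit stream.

Exit C_M = C_{M0}(1−X) = 4.42×0.465 = 2.055 mol/dm³.
Rates in a CSTR are evaluated at the outlet concentration: r_N = 1.62×2.055^2 = 6.843, r_P = 2.60×2.055 = 5.344.
Overall selectivity = C_N/C_P = r_Nτ/(r_Pτ) = r_N/r_P = 1.28.

1.28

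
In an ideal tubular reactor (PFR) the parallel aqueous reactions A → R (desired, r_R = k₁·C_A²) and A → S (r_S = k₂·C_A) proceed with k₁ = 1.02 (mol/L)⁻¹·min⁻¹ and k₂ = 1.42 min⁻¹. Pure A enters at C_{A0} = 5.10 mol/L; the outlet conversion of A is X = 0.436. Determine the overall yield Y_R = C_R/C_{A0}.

0.322

C_A = C_{A0}(1−X) = 2.876 mol/L.
Along a PFR/batch, dC_S/dC_A = −r_S/(r_R+r_S) = −k₂/(k₂+k₁·C_A).
Integrating from C_{A0} to C_A: C_S = (1.42/1.02)·ln[(1.42+1.02·5.10)/(1.42+1.02·2.88)] = 1.392·ln(6.622/4.354) = 0.5838 mol/L.
Then C_R = (C_{A0}−C_A) − C_S = 2.224 − 0.5838 = 1.640 mol/L.
Y_R = C_R/C_{A0} = 1.640/5.10 = 0.322.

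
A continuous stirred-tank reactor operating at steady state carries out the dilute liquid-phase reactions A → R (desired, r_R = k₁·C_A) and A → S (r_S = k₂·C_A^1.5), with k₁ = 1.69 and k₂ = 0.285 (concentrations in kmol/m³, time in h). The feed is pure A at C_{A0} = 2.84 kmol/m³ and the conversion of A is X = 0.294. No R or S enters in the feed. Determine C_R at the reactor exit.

0.674 kmol/m³

Exit C_A = C_{A0}(1−X) = 2.84×0.706 = 2.005 kmol/m³.
Rates in a CSTR are evaluated at the outlet concentration: r_R = 1.69×2.005 = 3.389, r_S = 0.285×2.005^1.5 = 0.8092.
Fraction of consumed A going to R: r_R/(r_R+r_S) = 0.8072.
C_R = 0.8072·C_{A0}·X = 0.8072×2.84×0.294 = 0.674 kmol/m³.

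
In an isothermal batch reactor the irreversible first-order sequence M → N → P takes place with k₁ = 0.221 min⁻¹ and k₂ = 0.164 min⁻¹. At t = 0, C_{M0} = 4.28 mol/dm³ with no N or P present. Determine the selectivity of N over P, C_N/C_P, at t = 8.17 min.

Solving the coupled first-order balances gives C_N(t) = [k₁/(k₂−k₁)]·C_{M0}·(e^(−k₁t) − e^(−k₂t)).
e^(−k₁t) = e^(−0.221×8.17) = e^(−1.806) = 0.1644; e^(−k₂t) = e^(−1.340) = 0.2619.
C_N = 0.221×4.28/(0.164−0.221) × (0.1644−0.2619) = (-16.59)×(-0.09750) = 1.618 mol/dm³.
C_M = C_{M0}e^(−k₁t) = 0.7035 mol/dm³, so C_P = C_{M0}−C_M−C_N = 1.959 mol/dm³; C_N/C_P = 0.826.

0.826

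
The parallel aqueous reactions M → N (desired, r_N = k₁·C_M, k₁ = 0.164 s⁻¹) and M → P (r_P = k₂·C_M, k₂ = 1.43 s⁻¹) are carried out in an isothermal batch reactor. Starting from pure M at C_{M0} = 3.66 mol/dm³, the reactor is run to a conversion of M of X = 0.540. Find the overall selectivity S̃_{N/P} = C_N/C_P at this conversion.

C_M = C_{M0}(1−X) = 1.684 mol/dm³.
Both paths are first order in M, so the instantaneous fraction to N is constant: dC_N/d(−C_M) = k₁/(k₁+k₂) = 0.1029.
C_N = 0.1029·(C_{M0}−C_M) = 0.1029×1.976 = 0.203 mol/dm³.
C_P = (C_{M0}−C_M)−C_N = 1.773 mol/dm³; S̃_{N/P} = 0.2033/1.773 = 0.115.

0.115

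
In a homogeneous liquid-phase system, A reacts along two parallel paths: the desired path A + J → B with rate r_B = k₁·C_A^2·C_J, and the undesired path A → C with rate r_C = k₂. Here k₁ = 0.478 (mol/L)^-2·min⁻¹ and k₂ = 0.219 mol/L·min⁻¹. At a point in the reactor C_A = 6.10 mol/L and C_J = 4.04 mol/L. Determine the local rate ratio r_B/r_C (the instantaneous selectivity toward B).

S_{B/C} = r_B/r_C = (k₁·C_A^2·C_J)/(k₂) = (k₁/k₂)·C_A^2·C_J.
= (0.478×6.100^2×4.040) / (0.219) = 71.86/0.2190 = 328.
Since the desired path is higher order in A, keeping C_A high (PFR or concentrated feed) favours B.

328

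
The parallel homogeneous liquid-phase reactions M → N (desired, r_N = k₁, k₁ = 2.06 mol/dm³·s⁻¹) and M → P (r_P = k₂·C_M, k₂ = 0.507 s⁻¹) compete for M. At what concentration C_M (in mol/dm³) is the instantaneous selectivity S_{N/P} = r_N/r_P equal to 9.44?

0.430 mol/dm³

S_{N/P} = (k₁/k₂)·C_M⁻¹ ⇒ C_M = (S·k₂/k₁)^(-1).
= (9.44×0.507/2.06)^(-1) = (2.323)^(-1) = 0.430 mol/dm³.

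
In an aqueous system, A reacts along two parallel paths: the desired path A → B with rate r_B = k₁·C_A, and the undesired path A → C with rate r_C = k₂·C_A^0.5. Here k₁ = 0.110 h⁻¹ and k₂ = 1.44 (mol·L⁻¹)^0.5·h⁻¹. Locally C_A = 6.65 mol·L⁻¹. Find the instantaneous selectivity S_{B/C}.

0.197

S_{B/C} = r_B/r_C = (k₁·C_A)/(k₂·C_A^0.5) = (k₁/k₂)·C_A^0.5.
= (0.110×6.650) / (1.44×6.650^0.5) = 0.7315/3.713 = 0.197.
Since the desired path is higher order in A, keeping C_A high (PFR or concentrated feed) favours B.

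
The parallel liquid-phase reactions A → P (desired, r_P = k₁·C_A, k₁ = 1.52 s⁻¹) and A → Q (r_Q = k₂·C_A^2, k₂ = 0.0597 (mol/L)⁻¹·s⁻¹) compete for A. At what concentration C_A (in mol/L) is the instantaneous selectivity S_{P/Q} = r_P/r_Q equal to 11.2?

S_{P/Q} = (k₁/k₂)·C_A⁻¹ ⇒ C_A = (S·k₂/k₁)^(-1).
= (11.2×0.0597/1.52)^(-1) = (0.4399)^(-1) = 2.27 mol/L.

2.27 mol/L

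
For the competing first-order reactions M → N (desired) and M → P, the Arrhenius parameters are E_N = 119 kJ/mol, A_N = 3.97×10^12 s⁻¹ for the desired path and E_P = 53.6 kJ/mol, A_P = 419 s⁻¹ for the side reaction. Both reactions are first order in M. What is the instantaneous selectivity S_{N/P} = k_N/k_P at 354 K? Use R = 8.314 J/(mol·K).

2.12

Since both paths have the same order in M, the concentration cancels and S_{N/P} = k_N/k_P = (A_N/A_P)·exp[(E_P−E_N)/(RT)].
(E_P−E_N)/(RT) = (53.6−119)×10³/(8.314×354) = -65400/2943 = -22.22.
k_N/k_P = (3.97×10^12/419)·exp(-22.22) = 9.475×10^9 × 2.236×10^-10 = 2.12.
Since E_N > E_P, raising the temperature improves selectivity toward N.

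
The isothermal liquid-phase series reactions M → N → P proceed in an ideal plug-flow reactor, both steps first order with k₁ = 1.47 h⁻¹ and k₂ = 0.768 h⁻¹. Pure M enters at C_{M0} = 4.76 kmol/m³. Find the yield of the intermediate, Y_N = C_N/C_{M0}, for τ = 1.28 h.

Solving the coupled first-order balances gives C_N(τ) = [k₁/(k₂−k₁)]·C_{M0}·(e^(−k₁τ) − e^(−k₂τ)).
e^(−k₁τ) = e^(−1.47×1.28) = e^(−1.882) = 0.1523; e^(−k₂τ) = e^(−0.9830) = 0.3742.
C_N = 1.47×4.76/(0.768−1.47) × (0.1523−0.3742) = (-9.968)×(-0.2218) = 2.211 kmol/m³.
Y_N = C_N/C_{M0} = 2.211/4.76 = 0.465.

0.465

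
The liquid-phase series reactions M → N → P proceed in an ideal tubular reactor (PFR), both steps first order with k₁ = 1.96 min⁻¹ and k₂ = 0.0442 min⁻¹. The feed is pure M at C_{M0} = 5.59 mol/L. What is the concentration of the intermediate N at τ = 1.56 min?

For first-order series with pure M initially, C_N(τ) = k₁C_{M0}/(k₂−k₁)·(e^(−k₁τ) − e^(−k₂τ)).
e^(−k₁τ) = e^(−1.96×1.56) = e^(−3.058) = 0.04700; e^(−k₂τ) = e^(−0.06895) = 0.9334.
C_N = 1.96×5.59/(0.0442−1.96) × (0.04700−0.9334) = (-5.719)×(-0.8864) = 5.069 mol/L.

5.07 mol/L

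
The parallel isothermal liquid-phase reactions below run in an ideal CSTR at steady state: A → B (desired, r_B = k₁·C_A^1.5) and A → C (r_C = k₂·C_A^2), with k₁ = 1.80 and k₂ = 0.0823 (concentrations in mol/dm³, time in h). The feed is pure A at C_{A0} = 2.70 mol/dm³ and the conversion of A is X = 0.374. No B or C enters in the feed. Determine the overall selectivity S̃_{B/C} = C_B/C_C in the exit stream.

16.8

Exit C_A = C_{A0}(1−X) = 2.70×0.626 = 1.690 mol/dm³.
Rates in a CSTR are evaluated at the outlet concentration: r_B = 1.80×1.690^1.5 = 3.955, r_C = 0.0823×1.690^2 = 0.2351.
Overall selectivity = C_B/C_C = r_Bτ/(r_Cτ) = r_B/r_C = 16.8.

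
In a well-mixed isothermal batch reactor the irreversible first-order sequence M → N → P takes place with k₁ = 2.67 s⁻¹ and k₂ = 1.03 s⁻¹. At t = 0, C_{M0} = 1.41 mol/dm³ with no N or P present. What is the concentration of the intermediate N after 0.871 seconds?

Solving the coupled first-order balances gives C_N(t) = [k₁/(k₂−k₁)]·C_{M0}·(e^(−k₁t) − e^(−k₂t)).
e^(−k₁t) = e^(−2.67×0.871) = e^(−2.326) = 0.09773; e^(−k₂t) = e^(−0.8971) = 0.4077.
C_N = 2.67×1.41/(1.03−2.67) × (0.09773−0.4077) = (-2.296)×(-0.3100) = 0.7116 mol/dm³.

0.712 mol/dm³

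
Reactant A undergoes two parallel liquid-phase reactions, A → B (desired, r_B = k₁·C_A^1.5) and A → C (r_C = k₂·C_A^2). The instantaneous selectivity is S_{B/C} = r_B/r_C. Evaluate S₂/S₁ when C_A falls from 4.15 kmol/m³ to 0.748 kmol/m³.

S_{B/C} = (k₁/k₂)·C_A^-0.5, so S₂/S₁ = (C_{A,2}/C_{A,1})^-0.5.
= (0.748/4.15)^(-0.5) = (0.1802)^(-0.5) = 2.36.

2.36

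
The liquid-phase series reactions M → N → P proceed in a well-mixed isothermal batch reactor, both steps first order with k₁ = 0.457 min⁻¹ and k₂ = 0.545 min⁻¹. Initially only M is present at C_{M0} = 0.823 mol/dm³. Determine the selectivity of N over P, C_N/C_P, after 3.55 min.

The intermediate concentration in a first-order A→B→C sequence is C_N = k₁C_{M0}(e^(−k₁t) − e^(−k₂t))/(k₂−k₁).
e^(−k₁t) = e^(−0.457×3.55) = e^(−1.622) = 0.1974; e^(−k₂t) = e^(−1.935) = 0.1445.
C_N = 0.457×0.823/(0.545−0.457) × (0.1974−0.1445) = 4.274×0.05297 = 0.2264 mol/dm³.
C_M = C_{M0}e^(−k₁t) = 0.1625 mol/dm³, so C_P = C_{M0}−C_M−C_N = 0.4341 mol/dm³; C_N/C_P = 0.522.

0.522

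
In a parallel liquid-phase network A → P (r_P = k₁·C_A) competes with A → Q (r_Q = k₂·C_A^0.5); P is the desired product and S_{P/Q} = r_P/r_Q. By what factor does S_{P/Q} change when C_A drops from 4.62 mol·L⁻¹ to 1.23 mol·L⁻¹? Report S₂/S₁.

0.516

S_{P/Q} = (k₁/k₂)·C_A^0.5, so S₂/S₁ = (C_{A,2}/C_{A,1})^0.5.
= (1.23/4.62)^0.5 = (0.2662)^0.5 = 0.516.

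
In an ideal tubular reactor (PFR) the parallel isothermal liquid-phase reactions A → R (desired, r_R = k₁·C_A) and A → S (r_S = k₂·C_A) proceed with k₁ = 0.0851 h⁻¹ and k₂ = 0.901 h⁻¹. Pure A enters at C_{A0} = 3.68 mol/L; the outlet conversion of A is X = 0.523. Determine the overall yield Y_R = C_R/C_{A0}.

C_A = C_{A0}(1−X) = 1.755 mol/L.
Both paths are first order in A, so the instantaneous fraction to R is constant: dC_R/d(−C_A) = k₁/(k₁+k₂) = 0.08630.
C_R = 0.08630·(C_{A0}−C_A) = 0.08630×1.925 = 0.166 mol/L.
Y_R = C_R/C_{A0} = 0.1661/3.68 = 0.0451.

0.0451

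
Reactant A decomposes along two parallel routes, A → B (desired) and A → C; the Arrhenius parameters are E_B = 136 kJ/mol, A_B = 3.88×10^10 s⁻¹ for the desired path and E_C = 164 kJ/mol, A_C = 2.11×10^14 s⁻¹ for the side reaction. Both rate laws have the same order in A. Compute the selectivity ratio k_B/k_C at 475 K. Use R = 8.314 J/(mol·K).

With equal orders, S_{B/C} = k_B/k_C = (A_B/A_C)·exp[(E_C−E_B)/(RT)].
(E_C−E_B)/(RT) = (164−136)×10³/(8.314×475) = 28000/3949 = 7.090.
k_B/k_C = (3.88×10^10/2.11×10^14)·exp(7.090) = 1.839×10^-4 × 1200 = 0.221.
Since E_B < E_C, lowering the temperature improves selectivity toward B.

0.221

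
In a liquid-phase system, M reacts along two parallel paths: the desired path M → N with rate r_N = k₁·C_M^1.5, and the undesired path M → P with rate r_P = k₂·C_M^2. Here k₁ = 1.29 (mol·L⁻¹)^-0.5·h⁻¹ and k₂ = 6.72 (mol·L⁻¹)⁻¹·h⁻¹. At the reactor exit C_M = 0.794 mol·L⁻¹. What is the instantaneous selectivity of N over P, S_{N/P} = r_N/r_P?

S_{N/P} = r_N/r_P = (k₁·C_M^1.5)/(k₂·C_M^2) = (k₁/k₂)·C_M^-0.5.
= (1.29×0.7940^1.5) / (6.72×0.7940^2) = 0.9127/4.237 = 0.215.
The undesired path is higher order in M, so low C_M (CSTR or dilute feed) favours N.

0.215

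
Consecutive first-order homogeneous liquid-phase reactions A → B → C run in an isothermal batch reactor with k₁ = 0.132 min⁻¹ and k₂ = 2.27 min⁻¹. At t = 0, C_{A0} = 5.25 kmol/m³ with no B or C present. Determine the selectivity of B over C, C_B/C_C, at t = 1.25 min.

The intermediate concentration in a first-order A→B→C sequence is C_B = k₁C_{A0}(e^(−k₁t) − e^(−k₂t))/(k₂−k₁).
e^(−k₁t) = e^(−0.132×1.25) = e^(−0.1650) = 0.8479; e^(−k₂t) = e^(−2.837) = 0.05857.
C_B = 0.132×5.25/(2.27−0.132) × (0.8479−0.05857) = 0.3241×0.7893 = 0.2558 kmol/m³.
C_A = C_{A0}e^(−k₁t) = 4.451 kmol/m³, so C_C = C_{A0}−C_A−C_B = 0.5427 kmol/m³; C_B/C_C = 0.471.

0.471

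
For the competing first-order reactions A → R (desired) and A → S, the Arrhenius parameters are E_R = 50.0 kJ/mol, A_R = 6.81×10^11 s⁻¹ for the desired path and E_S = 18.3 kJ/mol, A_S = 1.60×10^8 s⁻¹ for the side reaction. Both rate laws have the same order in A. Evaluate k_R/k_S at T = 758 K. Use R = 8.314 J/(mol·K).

27.8

With equal orders, S_{R/S} = k_R/k_S = (A_R/A_S)·exp[(E_S−E_R)/(RT)].
(E_S−E_R)/(RT) = (18.3−50.0)×10³/(8.314×758) = -31700/6302 = -5.030.
k_R/k_S = (6.81×10^11/1.60×10^8)·exp(-5.030) = 4256 × 0.006538 = 27.8.
Since E_R > E_S, raising the temperature improves selectivity toward R.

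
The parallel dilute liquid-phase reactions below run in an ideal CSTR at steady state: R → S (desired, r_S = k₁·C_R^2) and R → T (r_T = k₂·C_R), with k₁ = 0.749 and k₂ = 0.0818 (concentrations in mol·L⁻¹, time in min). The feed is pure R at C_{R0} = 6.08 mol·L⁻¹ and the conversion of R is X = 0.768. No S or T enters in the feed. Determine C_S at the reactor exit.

4.33 mol·L⁻¹

Exit C_R = C_{R0}(1−X) = 6.08×0.232 = 1.411 mol·L⁻¹.
A CSTR operates uniformly at the exit composition, giving r_S = 1.490 and r_T = 0.1154 (each k·C_R^n at C_R = 1.411).
Fraction of consumed R going to S: r_S/(r_S+r_T) = 0.9281.
C_S = 0.9281·C_{R0}·X = 0.9281×6.08×0.768 = 4.33 mol·L⁻¹.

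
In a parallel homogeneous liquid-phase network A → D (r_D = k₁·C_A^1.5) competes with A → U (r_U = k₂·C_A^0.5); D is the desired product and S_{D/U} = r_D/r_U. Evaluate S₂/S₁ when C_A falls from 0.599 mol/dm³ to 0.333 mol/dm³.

S_{D/U} = (k₁/k₂)·C_A, so S₂/S₁ = (C_{A,2}/C_{A,1}).
= 0.333/0.599 = 0.556.

0.556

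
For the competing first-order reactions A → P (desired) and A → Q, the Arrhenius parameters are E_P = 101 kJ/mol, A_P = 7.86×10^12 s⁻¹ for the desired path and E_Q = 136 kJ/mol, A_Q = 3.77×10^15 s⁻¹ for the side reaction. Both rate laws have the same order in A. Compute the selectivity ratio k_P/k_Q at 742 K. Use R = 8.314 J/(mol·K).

Since both paths have the same order in A, the concentration cancels and S_{P/Q} = k_P/k_Q = (A_P/A_Q)·exp[(E_Q−E_P)/(RT)].
(E_Q−E_P)/(RT) = (136−101)×10³/(8.314×742) = 35000/6169 = 5.674.
k_P/k_Q = (7.86×10^12/3.77×10^15)·exp(5.674) = 0.002085 × 291.1 = 0.607.

0.607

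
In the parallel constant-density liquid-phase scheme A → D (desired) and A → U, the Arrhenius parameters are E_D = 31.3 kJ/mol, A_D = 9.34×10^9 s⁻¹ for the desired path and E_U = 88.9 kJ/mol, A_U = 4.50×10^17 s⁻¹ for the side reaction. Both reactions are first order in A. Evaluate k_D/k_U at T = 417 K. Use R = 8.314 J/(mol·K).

0.341

With equal orders, S_{D/U} = k_D/k_U = (A_D/A_U)·exp[(E_U−E_D)/(RT)].
(E_U−E_D)/(RT) = (88.9−31.3)×10³/(8.314×417) = 57600/3467 = 16.61.
k_D/k_U = (9.34×10^9/4.50×10^17)·exp(16.61) = 2.076×10^-8 × 1.642×10^7 = 0.341.
Since E_D < E_U, lowering the temperature improves selectivity toward D.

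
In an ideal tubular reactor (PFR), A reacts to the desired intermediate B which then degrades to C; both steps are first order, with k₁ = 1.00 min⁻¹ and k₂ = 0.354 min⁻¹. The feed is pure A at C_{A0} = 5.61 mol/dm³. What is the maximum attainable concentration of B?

3.18 mol/dm³

For a first-order series the maximum intermediate yield is C_{B,max}/C_{A0} = (k₁/k₂)^[k₂/(k₂−k₁)].
= (1.00/0.354)^(0.354/(0.354−1.00)) = (2.825)^(-0.5480) = 0.5661.
C_{B,max} = 0.5661×5.61 = 3.18 mol/dm³.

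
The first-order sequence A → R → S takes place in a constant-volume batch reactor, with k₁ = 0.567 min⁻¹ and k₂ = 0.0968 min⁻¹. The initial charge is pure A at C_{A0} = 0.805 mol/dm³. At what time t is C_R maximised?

3.76 min

The intermediate peaks when r₁ = r₂, i.e. k₁e^(−k₁t) = k₂e^(−k₂t), giving t_opt = ln(k₂/k₁)/(k₂−k₁).
= ln(0.0968/0.567)/(0.0968−0.567) = ln(0.1707)/-0.4702 = -1.768/-0.4702 = 3.76 min.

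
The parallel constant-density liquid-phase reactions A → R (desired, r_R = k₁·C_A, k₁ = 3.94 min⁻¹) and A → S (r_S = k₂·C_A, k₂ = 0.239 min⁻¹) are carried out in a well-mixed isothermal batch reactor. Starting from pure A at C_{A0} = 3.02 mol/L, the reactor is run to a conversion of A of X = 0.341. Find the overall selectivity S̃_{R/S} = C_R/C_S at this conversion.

C_A = C_{A0}(1−X) = 1.990 mol/L.
Both paths are first order in A, so the instantaneous fraction to R is constant: dC_R/d(−C_A) = k₁/(k₁+k₂) = 0.9428.
C_R = 0.9428·(C_{A0}−C_A) = 0.9428×1.030 = 0.971 mol/L.
C_S = (C_{A0}−C_A)−C_R = 0.05890 mol/L; S̃_{R/S} = 0.9709/0.05890 = 16.5.

16.5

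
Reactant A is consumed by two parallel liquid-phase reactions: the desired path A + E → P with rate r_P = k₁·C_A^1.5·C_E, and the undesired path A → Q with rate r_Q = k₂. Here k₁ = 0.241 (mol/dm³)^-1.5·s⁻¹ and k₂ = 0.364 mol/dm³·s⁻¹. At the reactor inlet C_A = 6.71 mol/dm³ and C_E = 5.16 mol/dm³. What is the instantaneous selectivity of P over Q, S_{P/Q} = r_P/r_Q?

S_{P/Q} = r_P/r_Q = (k₁·C_A^1.5·C_E)/(k₂) = (k₁/k₂)·C_A^1.5·C_E.
= (0.241×6.710^1.5×5.160) / (0.364) = 21.61/0.3640 = 59.4.
Since the desired path is higher order in A, keeping C_A high (PFR or concentrated feed) favours P.

59.4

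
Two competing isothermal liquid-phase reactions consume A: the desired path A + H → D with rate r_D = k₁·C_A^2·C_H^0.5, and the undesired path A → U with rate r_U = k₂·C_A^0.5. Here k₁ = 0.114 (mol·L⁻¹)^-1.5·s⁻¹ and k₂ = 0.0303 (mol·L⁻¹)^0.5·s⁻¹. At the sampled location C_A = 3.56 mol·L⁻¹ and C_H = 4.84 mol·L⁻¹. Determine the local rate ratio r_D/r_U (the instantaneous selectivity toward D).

55.6

S_{D/U} = r_D/r_U = (k₁·C_A^2·C_H^0.5)/(k₂·C_A^0.5) = (k₁/k₂)·C_A^1.5·C_H^0.5.
= (0.114×3.560^2×4.840^0.5) / (0.0303×3.560^0.5) = 3.179/0.05717 = 55.6.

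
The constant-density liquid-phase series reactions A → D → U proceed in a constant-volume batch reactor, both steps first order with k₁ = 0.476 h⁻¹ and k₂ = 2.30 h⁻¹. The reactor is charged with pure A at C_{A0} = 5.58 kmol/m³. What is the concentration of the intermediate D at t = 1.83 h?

The intermediate concentration in a first-order A→B→C sequence is C_D = k₁C_{A0}(e^(−k₁t) − e^(−k₂t))/(k₂−k₁).
e^(−k₁t) = e^(−0.476×1.83) = e^(−0.8711) = 0.4185; e^(−k₂t) = e^(−4.209) = 0.01486.
C_D = 0.476×5.58/(2.30−0.476) × (0.4185−0.01486) = 1.456×0.4036 = 0.5878 kmol/m³.

0.588 kmol/m³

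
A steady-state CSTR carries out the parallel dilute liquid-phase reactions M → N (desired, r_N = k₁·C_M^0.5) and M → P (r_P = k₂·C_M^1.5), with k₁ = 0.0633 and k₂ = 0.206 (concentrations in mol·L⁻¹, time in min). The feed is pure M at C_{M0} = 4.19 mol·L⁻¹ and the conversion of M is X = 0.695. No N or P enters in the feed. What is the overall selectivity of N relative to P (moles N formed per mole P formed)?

Exit C_M = C_{M0}(1−X) = 4.19×0.305 = 1.278 mol·L⁻¹.
A CSTR operates uniformly at the exit composition, giving r_N = 0.07156 and r_P = 0.2976 (each k·C_M^n at C_M = 1.278).
Overall selectivity = C_N/C_P = r_Nτ/(r_Pτ) = r_N/r_P = 0.240.

0.240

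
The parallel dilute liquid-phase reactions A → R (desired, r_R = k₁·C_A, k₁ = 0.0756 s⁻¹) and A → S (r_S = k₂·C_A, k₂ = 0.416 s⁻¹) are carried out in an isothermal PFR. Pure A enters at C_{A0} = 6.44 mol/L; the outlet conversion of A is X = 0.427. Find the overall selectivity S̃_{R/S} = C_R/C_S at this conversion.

C_A = C_{A0}(1−X) = 3.690 mol/L.
Both paths are first order in A, so the instantaneous fraction to R is constant: dC_R/d(−C_A) = k₁/(k₁+k₂) = 0.1538.
C_R = 0.1538·(C_{A0}−C_A) = 0.1538×2.750 = 0.423 mol/L.
C_S = (C_{A0}−C_A)−C_R = 2.327 mol/L; S̃_{R/S} = 0.4229/2.327 = 0.182.

0.182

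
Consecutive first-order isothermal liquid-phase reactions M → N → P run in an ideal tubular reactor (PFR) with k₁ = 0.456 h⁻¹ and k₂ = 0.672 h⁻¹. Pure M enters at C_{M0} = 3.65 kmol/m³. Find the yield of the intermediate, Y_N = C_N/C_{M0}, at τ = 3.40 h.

Solving the coupled first-order balances gives C_N(τ) = [k₁/(k₂−k₁)]·C_{M0}·(e^(−k₁τ) − e^(−k₂τ)).
e^(−k₁τ) = e^(−0.456×3.40) = e^(−1.550) = 0.2122; e^(−k₂τ) = e^(−2.285) = 0.1018.
C_N = 0.456×3.65/(0.672−0.456) × (0.2122−0.1018) = 7.706×0.1104 = 0.8505 kmol/m³.
Y_N = C_N/C_{M0} = 0.8505/3.65 = 0.233.

0.233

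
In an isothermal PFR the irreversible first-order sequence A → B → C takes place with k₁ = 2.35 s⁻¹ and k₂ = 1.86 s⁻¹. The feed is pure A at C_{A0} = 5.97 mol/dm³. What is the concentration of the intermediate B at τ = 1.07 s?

Solving the coupled first-order balances gives C_B(τ) = [k₁/(k₂−k₁)]·C_{A0}·(e^(−k₁τ) − e^(−k₂τ)).
e^(−k₁τ) = e^(−2.35×1.07) = e^(−2.515) = 0.08090; e^(−k₂τ) = e^(−1.990) = 0.1367.
C_B = 2.35×5.97/(1.86−2.35) × (0.08090−0.1367) = (-28.63)×(-0.05576) = 1.597 mol/dm³.

1.60 mol/dm³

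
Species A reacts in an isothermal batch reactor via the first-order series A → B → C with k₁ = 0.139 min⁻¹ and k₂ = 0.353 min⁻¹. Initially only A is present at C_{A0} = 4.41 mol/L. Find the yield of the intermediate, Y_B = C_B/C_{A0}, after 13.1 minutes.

0.0988

For first-order series with pure A initially, C_B(t) = k₁C_{A0}/(k₂−k₁)·(e^(−k₁t) − e^(−k₂t)).
e^(−k₁t) = e^(−0.139×13.1) = e^(−1.821) = 0.1619; e^(−k₂t) = e^(−4.624) = 0.009811.
C_B = 0.139×4.41/(0.353−0.139) × (0.1619−0.009811) = 2.864×0.1521 = 0.4356 mol/L.
Y_B = C_B/C_{A0} = 0.4356/4.41 = 0.0988.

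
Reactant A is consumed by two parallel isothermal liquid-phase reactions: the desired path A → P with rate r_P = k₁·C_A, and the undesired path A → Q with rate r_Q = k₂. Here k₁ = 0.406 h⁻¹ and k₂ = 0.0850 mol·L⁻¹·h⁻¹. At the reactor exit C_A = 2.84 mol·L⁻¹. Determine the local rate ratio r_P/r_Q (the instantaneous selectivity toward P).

13.6

S_{P/Q} = r_P/r_Q = (k₁·C_A)/(k₂) = (k₁/k₂)·C_A.
= (0.406×2.840) / (0.0850) = 1.153/0.08500 = 13.6.
Since the desired path is higher order in A, keeping C_A high (PFR or concentrated feed) favours P.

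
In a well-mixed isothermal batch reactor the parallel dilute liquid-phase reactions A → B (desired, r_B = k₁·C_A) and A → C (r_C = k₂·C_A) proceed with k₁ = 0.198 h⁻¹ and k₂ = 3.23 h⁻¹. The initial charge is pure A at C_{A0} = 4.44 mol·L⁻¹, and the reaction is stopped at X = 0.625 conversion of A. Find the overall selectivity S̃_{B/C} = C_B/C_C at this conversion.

C_A = C_{A0}(1−X) = 1.665 mol·L⁻¹.
Both paths are first order in A, so the instantaneous fraction to B is constant: dC_B/d(−C_A) = k₁/(k₁+k₂) = 0.05776.
C_B = 0.05776·(C_{A0}−C_A) = 0.05776×2.775 = 0.160 mol·L⁻¹.
C_C = (C_{A0}−C_A)−C_B = 2.615 mol·L⁻¹; S̃_{B/C} = 0.1603/2.615 = 0.0613.

0.0613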